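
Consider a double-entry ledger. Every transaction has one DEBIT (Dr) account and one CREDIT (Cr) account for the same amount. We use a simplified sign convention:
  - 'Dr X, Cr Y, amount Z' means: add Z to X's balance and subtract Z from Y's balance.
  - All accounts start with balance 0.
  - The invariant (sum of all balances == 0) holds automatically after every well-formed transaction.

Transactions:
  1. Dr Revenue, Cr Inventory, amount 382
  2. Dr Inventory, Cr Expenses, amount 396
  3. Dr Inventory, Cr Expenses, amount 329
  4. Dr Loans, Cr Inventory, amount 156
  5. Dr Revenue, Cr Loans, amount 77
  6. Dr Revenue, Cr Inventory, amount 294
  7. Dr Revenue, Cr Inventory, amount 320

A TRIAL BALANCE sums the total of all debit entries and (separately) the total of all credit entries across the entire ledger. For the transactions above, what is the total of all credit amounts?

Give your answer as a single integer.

Answer: 1954

Derivation:
Txn 1: credit+=382
Txn 2: credit+=396
Txn 3: credit+=329
Txn 4: credit+=156
Txn 5: credit+=77
Txn 6: credit+=294
Txn 7: credit+=320
Total credits = 1954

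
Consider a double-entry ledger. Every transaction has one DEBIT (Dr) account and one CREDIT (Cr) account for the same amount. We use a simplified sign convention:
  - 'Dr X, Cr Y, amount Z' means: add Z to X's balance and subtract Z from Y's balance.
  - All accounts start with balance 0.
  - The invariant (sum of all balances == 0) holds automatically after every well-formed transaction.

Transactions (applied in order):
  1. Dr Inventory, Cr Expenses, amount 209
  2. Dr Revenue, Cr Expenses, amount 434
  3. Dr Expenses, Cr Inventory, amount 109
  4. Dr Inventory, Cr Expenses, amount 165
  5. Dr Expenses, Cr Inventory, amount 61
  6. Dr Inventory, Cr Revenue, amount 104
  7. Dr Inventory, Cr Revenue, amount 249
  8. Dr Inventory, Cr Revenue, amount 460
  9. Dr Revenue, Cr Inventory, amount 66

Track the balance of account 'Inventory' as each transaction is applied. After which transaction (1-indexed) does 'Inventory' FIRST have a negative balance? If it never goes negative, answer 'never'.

Answer: never

Derivation:
After txn 1: Inventory=209
After txn 2: Inventory=209
After txn 3: Inventory=100
After txn 4: Inventory=265
After txn 5: Inventory=204
After txn 6: Inventory=308
After txn 7: Inventory=557
After txn 8: Inventory=1017
After txn 9: Inventory=951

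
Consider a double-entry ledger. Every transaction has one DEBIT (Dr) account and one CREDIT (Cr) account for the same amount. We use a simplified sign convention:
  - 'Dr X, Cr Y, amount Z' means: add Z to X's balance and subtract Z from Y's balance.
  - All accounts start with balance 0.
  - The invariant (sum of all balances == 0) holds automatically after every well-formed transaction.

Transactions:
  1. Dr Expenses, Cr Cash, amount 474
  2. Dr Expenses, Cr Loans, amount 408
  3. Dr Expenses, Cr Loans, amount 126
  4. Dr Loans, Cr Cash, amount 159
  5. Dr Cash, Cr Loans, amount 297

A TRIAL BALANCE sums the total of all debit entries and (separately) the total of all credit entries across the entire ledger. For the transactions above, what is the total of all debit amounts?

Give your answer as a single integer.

Txn 1: debit+=474
Txn 2: debit+=408
Txn 3: debit+=126
Txn 4: debit+=159
Txn 5: debit+=297
Total debits = 1464

Answer: 1464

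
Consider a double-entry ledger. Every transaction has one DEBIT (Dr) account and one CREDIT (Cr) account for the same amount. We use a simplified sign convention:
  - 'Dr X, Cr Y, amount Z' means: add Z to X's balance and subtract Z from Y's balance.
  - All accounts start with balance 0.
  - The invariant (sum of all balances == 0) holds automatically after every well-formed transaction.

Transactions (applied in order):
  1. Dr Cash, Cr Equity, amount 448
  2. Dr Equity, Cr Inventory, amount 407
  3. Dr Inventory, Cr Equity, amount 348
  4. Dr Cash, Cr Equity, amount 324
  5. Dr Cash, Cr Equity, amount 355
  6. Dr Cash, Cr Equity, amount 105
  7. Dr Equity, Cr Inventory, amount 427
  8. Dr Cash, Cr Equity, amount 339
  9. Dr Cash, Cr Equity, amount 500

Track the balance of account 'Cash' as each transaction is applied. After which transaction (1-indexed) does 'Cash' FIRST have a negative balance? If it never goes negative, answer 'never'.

Answer: never

Derivation:
After txn 1: Cash=448
After txn 2: Cash=448
After txn 3: Cash=448
After txn 4: Cash=772
After txn 5: Cash=1127
After txn 6: Cash=1232
After txn 7: Cash=1232
After txn 8: Cash=1571
After txn 9: Cash=2071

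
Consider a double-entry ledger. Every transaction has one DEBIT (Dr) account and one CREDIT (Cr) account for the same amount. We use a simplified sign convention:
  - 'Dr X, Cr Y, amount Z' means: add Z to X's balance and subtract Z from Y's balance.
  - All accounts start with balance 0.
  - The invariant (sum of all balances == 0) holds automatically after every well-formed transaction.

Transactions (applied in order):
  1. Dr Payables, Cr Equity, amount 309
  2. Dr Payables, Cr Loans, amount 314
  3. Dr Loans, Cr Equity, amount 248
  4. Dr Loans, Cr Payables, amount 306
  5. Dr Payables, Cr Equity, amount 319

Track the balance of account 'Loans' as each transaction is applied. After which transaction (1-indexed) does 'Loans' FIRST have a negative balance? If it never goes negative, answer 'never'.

After txn 1: Loans=0
After txn 2: Loans=-314

Answer: 2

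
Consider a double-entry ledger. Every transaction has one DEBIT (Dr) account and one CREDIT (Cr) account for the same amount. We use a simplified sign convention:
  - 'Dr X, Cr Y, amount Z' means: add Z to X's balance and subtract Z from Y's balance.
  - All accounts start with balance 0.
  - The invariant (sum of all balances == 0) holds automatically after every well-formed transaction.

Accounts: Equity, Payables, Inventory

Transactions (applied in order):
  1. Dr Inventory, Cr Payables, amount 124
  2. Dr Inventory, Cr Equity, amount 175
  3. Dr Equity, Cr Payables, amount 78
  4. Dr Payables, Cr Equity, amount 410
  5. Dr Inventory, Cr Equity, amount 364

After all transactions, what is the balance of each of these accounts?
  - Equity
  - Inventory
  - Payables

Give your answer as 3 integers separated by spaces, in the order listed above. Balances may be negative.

After txn 1 (Dr Inventory, Cr Payables, amount 124): Inventory=124 Payables=-124
After txn 2 (Dr Inventory, Cr Equity, amount 175): Equity=-175 Inventory=299 Payables=-124
After txn 3 (Dr Equity, Cr Payables, amount 78): Equity=-97 Inventory=299 Payables=-202
After txn 4 (Dr Payables, Cr Equity, amount 410): Equity=-507 Inventory=299 Payables=208
After txn 5 (Dr Inventory, Cr Equity, amount 364): Equity=-871 Inventory=663 Payables=208

Answer: -871 663 208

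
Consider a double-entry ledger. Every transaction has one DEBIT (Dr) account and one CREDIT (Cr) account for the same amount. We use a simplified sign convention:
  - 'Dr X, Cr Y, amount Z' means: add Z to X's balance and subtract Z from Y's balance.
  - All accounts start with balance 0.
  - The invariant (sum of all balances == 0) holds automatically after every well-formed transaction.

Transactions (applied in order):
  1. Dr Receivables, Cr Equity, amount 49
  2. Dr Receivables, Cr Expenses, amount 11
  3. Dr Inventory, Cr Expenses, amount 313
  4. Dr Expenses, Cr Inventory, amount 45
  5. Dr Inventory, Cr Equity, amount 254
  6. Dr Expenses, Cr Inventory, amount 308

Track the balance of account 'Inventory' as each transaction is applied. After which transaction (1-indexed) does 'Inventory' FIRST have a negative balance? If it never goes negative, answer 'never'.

After txn 1: Inventory=0
After txn 2: Inventory=0
After txn 3: Inventory=313
After txn 4: Inventory=268
After txn 5: Inventory=522
After txn 6: Inventory=214

Answer: never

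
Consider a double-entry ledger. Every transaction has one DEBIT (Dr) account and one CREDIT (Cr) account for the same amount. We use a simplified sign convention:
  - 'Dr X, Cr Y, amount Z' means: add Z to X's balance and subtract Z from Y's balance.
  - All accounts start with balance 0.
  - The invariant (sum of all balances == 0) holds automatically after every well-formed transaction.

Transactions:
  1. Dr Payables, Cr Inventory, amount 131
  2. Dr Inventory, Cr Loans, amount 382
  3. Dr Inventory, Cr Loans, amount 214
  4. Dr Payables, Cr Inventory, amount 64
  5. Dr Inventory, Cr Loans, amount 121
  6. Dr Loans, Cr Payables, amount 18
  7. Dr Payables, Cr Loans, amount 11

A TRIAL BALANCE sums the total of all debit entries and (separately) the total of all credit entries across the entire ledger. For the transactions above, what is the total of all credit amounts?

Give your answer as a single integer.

Txn 1: credit+=131
Txn 2: credit+=382
Txn 3: credit+=214
Txn 4: credit+=64
Txn 5: credit+=121
Txn 6: credit+=18
Txn 7: credit+=11
Total credits = 941

Answer: 941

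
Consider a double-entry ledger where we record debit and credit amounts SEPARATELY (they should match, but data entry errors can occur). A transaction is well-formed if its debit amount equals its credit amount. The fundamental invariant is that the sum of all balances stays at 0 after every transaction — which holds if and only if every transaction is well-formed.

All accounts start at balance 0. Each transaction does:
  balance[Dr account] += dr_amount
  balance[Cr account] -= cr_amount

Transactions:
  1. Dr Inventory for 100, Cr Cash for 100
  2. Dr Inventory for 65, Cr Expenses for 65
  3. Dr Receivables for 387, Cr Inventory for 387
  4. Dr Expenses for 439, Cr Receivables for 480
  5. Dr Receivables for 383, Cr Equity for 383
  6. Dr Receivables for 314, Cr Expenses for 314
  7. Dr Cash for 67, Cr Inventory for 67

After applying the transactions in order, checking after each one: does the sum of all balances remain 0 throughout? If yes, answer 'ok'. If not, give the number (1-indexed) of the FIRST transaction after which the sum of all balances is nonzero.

Answer: 4

Derivation:
After txn 1: dr=100 cr=100 sum_balances=0
After txn 2: dr=65 cr=65 sum_balances=0
After txn 3: dr=387 cr=387 sum_balances=0
After txn 4: dr=439 cr=480 sum_balances=-41
After txn 5: dr=383 cr=383 sum_balances=-41
After txn 6: dr=314 cr=314 sum_balances=-41
After txn 7: dr=67 cr=67 sum_balances=-41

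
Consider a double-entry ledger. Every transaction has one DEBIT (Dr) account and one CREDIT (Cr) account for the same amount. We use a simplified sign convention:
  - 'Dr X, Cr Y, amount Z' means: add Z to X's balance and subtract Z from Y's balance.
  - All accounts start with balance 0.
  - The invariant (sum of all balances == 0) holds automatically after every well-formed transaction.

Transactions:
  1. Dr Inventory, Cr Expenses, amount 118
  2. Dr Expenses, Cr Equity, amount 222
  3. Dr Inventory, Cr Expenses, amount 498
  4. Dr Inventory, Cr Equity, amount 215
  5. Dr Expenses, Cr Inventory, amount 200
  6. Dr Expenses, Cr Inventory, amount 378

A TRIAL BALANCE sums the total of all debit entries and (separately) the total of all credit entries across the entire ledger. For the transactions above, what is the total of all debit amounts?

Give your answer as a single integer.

Answer: 1631

Derivation:
Txn 1: debit+=118
Txn 2: debit+=222
Txn 3: debit+=498
Txn 4: debit+=215
Txn 5: debit+=200
Txn 6: debit+=378
Total debits = 1631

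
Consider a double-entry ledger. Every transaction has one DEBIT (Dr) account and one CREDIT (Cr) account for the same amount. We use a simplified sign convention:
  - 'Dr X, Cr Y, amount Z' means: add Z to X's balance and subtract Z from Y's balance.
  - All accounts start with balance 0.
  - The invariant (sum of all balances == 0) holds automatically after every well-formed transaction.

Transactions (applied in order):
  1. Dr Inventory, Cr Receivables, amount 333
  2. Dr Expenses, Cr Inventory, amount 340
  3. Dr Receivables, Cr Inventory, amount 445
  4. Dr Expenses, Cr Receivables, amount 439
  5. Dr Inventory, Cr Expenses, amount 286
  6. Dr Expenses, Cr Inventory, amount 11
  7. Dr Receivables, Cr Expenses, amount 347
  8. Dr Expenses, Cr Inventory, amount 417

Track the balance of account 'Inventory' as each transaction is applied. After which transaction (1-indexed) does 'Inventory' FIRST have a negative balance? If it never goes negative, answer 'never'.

Answer: 2

Derivation:
After txn 1: Inventory=333
After txn 2: Inventory=-7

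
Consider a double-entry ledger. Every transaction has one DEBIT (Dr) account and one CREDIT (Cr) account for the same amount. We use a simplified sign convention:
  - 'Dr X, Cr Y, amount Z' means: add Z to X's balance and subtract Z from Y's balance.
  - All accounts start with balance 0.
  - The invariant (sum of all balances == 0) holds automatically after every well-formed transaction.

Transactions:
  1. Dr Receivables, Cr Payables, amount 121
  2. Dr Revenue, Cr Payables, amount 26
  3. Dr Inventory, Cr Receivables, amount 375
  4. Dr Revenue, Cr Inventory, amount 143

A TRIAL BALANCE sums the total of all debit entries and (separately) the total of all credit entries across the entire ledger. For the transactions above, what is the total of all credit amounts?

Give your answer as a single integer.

Txn 1: credit+=121
Txn 2: credit+=26
Txn 3: credit+=375
Txn 4: credit+=143
Total credits = 665

Answer: 665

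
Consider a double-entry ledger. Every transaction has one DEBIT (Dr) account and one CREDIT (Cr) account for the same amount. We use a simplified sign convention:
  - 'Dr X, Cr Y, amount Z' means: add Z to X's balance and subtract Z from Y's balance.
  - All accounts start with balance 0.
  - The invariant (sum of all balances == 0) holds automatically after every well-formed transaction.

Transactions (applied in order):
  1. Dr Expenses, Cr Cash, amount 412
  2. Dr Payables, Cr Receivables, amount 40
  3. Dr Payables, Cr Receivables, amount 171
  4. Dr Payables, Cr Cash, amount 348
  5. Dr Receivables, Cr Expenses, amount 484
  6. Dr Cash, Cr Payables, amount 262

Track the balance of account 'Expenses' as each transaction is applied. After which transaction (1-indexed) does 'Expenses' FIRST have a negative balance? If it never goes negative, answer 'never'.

Answer: 5

Derivation:
After txn 1: Expenses=412
After txn 2: Expenses=412
After txn 3: Expenses=412
After txn 4: Expenses=412
After txn 5: Expenses=-72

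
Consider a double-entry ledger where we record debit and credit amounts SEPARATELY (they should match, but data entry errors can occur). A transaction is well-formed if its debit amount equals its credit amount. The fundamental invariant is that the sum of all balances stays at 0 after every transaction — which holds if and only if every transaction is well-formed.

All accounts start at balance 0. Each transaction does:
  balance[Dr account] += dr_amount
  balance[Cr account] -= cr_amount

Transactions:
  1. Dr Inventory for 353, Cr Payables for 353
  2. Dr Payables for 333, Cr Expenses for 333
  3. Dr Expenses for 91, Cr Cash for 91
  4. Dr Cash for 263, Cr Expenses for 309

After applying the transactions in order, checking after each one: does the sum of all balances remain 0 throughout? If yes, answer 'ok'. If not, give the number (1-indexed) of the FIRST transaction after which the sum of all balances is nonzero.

After txn 1: dr=353 cr=353 sum_balances=0
After txn 2: dr=333 cr=333 sum_balances=0
After txn 3: dr=91 cr=91 sum_balances=0
After txn 4: dr=263 cr=309 sum_balances=-46

Answer: 4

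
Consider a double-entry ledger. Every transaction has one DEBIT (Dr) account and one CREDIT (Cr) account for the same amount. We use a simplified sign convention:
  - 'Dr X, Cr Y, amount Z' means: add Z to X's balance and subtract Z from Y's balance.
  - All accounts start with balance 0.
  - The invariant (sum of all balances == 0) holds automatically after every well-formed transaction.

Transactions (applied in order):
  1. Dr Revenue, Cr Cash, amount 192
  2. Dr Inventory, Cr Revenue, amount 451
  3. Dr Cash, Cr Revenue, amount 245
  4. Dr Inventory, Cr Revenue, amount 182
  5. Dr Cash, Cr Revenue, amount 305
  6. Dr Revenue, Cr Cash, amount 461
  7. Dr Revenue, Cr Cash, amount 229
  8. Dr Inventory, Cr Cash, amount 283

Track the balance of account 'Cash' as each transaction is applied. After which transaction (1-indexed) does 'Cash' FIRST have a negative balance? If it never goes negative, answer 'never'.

Answer: 1

Derivation:
After txn 1: Cash=-192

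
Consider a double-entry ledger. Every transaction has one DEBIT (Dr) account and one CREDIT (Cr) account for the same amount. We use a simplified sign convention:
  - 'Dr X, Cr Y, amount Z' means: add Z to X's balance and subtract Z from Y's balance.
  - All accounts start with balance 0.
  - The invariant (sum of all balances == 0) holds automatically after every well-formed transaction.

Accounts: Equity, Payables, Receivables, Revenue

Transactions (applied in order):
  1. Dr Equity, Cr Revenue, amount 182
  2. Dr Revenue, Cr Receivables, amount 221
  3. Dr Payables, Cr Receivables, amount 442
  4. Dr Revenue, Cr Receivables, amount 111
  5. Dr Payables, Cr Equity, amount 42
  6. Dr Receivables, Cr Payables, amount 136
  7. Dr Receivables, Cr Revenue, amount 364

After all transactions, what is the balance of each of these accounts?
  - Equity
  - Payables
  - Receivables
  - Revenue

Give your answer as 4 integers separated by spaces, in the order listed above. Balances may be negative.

Answer: 140 348 -274 -214

Derivation:
After txn 1 (Dr Equity, Cr Revenue, amount 182): Equity=182 Revenue=-182
After txn 2 (Dr Revenue, Cr Receivables, amount 221): Equity=182 Receivables=-221 Revenue=39
After txn 3 (Dr Payables, Cr Receivables, amount 442): Equity=182 Payables=442 Receivables=-663 Revenue=39
After txn 4 (Dr Revenue, Cr Receivables, amount 111): Equity=182 Payables=442 Receivables=-774 Revenue=150
After txn 5 (Dr Payables, Cr Equity, amount 42): Equity=140 Payables=484 Receivables=-774 Revenue=150
After txn 6 (Dr Receivables, Cr Payables, amount 136): Equity=140 Payables=348 Receivables=-638 Revenue=150
After txn 7 (Dr Receivables, Cr Revenue, amount 364): Equity=140 Payables=348 Receivables=-274 Revenue=-214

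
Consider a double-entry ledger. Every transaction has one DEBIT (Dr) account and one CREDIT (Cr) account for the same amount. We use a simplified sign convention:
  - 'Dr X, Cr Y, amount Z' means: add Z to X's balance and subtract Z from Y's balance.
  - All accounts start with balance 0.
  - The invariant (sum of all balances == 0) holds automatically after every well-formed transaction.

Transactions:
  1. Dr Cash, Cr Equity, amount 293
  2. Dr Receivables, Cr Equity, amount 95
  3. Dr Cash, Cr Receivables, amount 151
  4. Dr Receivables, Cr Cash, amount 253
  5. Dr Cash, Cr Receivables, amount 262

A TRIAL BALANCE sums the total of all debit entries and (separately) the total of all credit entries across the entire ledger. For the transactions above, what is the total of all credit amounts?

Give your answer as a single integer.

Answer: 1054

Derivation:
Txn 1: credit+=293
Txn 2: credit+=95
Txn 3: credit+=151
Txn 4: credit+=253
Txn 5: credit+=262
Total credits = 1054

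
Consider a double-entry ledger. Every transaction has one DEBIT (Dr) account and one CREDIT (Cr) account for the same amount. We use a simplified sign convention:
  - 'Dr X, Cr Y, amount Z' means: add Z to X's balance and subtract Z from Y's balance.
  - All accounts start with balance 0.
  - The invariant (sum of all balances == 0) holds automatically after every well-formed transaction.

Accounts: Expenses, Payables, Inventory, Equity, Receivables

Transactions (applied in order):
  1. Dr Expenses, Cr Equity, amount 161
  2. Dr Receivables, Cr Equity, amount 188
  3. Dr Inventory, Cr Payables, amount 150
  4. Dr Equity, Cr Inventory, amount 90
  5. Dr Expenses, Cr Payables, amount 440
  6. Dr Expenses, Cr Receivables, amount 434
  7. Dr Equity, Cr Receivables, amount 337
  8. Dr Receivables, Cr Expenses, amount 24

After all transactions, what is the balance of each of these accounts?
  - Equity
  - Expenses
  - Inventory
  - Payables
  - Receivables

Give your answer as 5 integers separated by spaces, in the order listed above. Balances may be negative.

Answer: 78 1011 60 -590 -559

Derivation:
After txn 1 (Dr Expenses, Cr Equity, amount 161): Equity=-161 Expenses=161
After txn 2 (Dr Receivables, Cr Equity, amount 188): Equity=-349 Expenses=161 Receivables=188
After txn 3 (Dr Inventory, Cr Payables, amount 150): Equity=-349 Expenses=161 Inventory=150 Payables=-150 Receivables=188
After txn 4 (Dr Equity, Cr Inventory, amount 90): Equity=-259 Expenses=161 Inventory=60 Payables=-150 Receivables=188
After txn 5 (Dr Expenses, Cr Payables, amount 440): Equity=-259 Expenses=601 Inventory=60 Payables=-590 Receivables=188
After txn 6 (Dr Expenses, Cr Receivables, amount 434): Equity=-259 Expenses=1035 Inventory=60 Payables=-590 Receivables=-246
After txn 7 (Dr Equity, Cr Receivables, amount 337): Equity=78 Expenses=1035 Inventory=60 Payables=-590 Receivables=-583
After txn 8 (Dr Receivables, Cr Expenses, amount 24): Equity=78 Expenses=1011 Inventory=60 Payables=-590 Receivables=-559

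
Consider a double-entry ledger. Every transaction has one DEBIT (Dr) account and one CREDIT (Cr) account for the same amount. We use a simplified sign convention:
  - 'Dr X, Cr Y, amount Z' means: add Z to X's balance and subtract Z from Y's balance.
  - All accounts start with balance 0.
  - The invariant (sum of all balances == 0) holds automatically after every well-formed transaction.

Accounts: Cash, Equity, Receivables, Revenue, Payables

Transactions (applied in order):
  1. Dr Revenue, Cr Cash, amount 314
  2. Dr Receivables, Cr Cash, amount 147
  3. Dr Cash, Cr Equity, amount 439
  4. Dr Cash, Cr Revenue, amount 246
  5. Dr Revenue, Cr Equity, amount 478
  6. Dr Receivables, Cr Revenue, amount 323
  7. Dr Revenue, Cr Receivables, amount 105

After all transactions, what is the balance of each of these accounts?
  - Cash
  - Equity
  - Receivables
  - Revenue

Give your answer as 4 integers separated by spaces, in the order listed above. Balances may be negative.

Answer: 224 -917 365 328

Derivation:
After txn 1 (Dr Revenue, Cr Cash, amount 314): Cash=-314 Revenue=314
After txn 2 (Dr Receivables, Cr Cash, amount 147): Cash=-461 Receivables=147 Revenue=314
After txn 3 (Dr Cash, Cr Equity, amount 439): Cash=-22 Equity=-439 Receivables=147 Revenue=314
After txn 4 (Dr Cash, Cr Revenue, amount 246): Cash=224 Equity=-439 Receivables=147 Revenue=68
After txn 5 (Dr Revenue, Cr Equity, amount 478): Cash=224 Equity=-917 Receivables=147 Revenue=546
After txn 6 (Dr Receivables, Cr Revenue, amount 323): Cash=224 Equity=-917 Receivables=470 Revenue=223
After txn 7 (Dr Revenue, Cr Receivables, amount 105): Cash=224 Equity=-917 Receivables=365 Revenue=328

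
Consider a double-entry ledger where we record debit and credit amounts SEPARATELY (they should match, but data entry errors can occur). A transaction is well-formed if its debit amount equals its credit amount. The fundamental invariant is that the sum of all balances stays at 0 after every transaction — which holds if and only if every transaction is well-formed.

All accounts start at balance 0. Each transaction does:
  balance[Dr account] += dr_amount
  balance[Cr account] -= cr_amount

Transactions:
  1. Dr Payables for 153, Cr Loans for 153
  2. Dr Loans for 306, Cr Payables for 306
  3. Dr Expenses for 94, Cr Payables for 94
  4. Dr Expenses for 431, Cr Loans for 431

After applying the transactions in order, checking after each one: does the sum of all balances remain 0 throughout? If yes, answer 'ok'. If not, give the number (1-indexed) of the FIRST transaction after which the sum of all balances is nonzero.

After txn 1: dr=153 cr=153 sum_balances=0
After txn 2: dr=306 cr=306 sum_balances=0
After txn 3: dr=94 cr=94 sum_balances=0
After txn 4: dr=431 cr=431 sum_balances=0

Answer: ok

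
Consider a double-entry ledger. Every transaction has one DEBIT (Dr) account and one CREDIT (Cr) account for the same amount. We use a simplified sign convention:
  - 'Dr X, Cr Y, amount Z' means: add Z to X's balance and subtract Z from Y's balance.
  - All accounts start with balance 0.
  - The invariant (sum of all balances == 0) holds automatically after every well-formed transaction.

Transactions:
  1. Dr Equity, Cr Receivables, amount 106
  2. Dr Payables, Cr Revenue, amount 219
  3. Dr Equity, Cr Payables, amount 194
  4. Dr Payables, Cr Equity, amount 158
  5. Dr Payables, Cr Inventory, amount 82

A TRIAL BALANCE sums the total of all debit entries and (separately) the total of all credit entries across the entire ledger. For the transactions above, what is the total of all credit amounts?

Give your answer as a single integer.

Txn 1: credit+=106
Txn 2: credit+=219
Txn 3: credit+=194
Txn 4: credit+=158
Txn 5: credit+=82
Total credits = 759

Answer: 759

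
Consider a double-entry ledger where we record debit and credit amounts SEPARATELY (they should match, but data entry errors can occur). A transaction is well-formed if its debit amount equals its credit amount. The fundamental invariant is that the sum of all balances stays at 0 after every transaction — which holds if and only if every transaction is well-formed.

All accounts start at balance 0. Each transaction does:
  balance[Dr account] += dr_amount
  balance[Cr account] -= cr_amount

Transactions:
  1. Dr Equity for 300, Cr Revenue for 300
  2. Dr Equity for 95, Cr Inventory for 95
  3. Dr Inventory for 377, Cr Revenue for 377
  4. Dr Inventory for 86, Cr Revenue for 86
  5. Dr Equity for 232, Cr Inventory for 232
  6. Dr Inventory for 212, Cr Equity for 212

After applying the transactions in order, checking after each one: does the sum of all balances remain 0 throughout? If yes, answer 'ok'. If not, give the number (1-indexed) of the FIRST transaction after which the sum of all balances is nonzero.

Answer: ok

Derivation:
After txn 1: dr=300 cr=300 sum_balances=0
After txn 2: dr=95 cr=95 sum_balances=0
After txn 3: dr=377 cr=377 sum_balances=0
After txn 4: dr=86 cr=86 sum_balances=0
After txn 5: dr=232 cr=232 sum_balances=0
After txn 6: dr=212 cr=212 sum_balances=0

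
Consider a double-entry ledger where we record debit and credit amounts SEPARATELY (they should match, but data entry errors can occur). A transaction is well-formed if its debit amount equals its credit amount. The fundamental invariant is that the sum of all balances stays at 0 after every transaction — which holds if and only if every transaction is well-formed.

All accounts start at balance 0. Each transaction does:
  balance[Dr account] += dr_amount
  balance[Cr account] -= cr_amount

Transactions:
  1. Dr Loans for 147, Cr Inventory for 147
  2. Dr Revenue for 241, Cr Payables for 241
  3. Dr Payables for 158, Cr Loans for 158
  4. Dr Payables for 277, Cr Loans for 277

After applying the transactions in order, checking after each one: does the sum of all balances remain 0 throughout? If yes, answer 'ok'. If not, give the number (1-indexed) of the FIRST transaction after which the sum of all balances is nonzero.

Answer: ok

Derivation:
After txn 1: dr=147 cr=147 sum_balances=0
After txn 2: dr=241 cr=241 sum_balances=0
After txn 3: dr=158 cr=158 sum_balances=0
After txn 4: dr=277 cr=277 sum_balances=0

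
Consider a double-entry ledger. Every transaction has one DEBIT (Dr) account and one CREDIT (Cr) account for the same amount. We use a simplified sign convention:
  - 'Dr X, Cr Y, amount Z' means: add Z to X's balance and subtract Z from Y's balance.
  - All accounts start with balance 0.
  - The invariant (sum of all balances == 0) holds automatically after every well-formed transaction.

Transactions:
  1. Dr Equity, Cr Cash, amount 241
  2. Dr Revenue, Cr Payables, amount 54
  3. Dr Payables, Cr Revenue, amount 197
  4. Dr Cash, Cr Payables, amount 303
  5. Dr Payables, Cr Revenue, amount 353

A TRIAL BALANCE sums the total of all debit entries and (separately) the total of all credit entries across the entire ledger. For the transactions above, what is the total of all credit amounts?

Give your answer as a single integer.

Txn 1: credit+=241
Txn 2: credit+=54
Txn 3: credit+=197
Txn 4: credit+=303
Txn 5: credit+=353
Total credits = 1148

Answer: 1148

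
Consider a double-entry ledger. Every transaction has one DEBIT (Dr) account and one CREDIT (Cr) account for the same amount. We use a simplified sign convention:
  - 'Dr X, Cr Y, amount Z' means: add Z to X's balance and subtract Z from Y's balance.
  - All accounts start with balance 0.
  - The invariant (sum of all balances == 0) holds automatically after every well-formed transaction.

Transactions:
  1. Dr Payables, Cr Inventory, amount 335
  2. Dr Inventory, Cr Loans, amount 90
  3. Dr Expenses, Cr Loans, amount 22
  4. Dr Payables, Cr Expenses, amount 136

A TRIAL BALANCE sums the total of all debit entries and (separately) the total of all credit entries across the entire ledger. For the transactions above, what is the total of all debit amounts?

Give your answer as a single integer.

Answer: 583

Derivation:
Txn 1: debit+=335
Txn 2: debit+=90
Txn 3: debit+=22
Txn 4: debit+=136
Total debits = 583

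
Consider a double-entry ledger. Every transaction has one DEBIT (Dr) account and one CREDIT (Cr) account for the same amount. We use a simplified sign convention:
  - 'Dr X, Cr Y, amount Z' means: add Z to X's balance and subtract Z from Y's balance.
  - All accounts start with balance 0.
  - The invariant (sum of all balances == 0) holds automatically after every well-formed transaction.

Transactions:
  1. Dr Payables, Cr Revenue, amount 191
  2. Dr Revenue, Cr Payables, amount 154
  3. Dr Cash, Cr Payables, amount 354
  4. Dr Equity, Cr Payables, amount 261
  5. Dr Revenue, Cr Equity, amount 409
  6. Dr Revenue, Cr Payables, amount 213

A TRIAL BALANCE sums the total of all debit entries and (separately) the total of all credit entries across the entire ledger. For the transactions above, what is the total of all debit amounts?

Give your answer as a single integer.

Answer: 1582

Derivation:
Txn 1: debit+=191
Txn 2: debit+=154
Txn 3: debit+=354
Txn 4: debit+=261
Txn 5: debit+=409
Txn 6: debit+=213
Total debits = 1582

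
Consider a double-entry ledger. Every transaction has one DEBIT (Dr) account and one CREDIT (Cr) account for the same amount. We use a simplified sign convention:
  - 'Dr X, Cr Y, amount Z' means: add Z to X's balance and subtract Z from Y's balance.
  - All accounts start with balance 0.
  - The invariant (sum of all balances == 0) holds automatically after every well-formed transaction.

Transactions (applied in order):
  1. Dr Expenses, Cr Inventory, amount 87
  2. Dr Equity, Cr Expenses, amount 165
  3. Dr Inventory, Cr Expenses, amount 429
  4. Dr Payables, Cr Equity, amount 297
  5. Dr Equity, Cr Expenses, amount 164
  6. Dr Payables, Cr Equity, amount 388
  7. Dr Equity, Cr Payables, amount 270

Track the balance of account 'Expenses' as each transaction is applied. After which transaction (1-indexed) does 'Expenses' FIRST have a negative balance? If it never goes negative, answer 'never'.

After txn 1: Expenses=87
After txn 2: Expenses=-78

Answer: 2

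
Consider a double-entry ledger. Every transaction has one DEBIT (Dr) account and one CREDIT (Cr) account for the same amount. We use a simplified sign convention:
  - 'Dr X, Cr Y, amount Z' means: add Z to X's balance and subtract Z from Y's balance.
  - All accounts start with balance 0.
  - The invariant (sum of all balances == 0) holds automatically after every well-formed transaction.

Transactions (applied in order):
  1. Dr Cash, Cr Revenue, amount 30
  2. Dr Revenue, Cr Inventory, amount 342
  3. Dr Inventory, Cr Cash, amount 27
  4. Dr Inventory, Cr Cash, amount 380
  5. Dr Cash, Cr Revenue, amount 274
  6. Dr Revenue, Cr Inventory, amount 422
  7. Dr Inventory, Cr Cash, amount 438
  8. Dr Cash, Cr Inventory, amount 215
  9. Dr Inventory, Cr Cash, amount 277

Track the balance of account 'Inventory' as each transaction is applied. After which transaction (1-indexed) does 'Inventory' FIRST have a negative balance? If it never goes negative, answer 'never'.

After txn 1: Inventory=0
After txn 2: Inventory=-342

Answer: 2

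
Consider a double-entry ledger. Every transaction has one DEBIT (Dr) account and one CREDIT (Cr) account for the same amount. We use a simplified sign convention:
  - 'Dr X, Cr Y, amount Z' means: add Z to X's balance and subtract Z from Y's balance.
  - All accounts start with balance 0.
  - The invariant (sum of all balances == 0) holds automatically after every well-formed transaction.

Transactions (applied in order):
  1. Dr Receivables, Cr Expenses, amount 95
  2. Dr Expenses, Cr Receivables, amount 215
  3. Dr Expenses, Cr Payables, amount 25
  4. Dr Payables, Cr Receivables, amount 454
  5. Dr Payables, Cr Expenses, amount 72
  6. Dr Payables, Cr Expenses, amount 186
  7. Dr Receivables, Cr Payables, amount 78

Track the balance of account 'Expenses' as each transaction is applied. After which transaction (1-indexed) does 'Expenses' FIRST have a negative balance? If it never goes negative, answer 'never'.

Answer: 1

Derivation:
After txn 1: Expenses=-95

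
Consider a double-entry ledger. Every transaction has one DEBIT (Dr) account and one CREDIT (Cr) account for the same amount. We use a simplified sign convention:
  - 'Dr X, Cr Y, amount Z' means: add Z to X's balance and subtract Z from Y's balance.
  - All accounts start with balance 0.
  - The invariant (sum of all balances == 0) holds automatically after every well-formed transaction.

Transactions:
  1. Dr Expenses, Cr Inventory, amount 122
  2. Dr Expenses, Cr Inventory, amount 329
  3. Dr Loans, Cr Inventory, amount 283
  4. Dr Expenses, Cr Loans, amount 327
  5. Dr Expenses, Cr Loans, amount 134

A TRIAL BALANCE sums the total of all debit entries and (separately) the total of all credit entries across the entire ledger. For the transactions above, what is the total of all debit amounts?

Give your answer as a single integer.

Answer: 1195

Derivation:
Txn 1: debit+=122
Txn 2: debit+=329
Txn 3: debit+=283
Txn 4: debit+=327
Txn 5: debit+=134
Total debits = 1195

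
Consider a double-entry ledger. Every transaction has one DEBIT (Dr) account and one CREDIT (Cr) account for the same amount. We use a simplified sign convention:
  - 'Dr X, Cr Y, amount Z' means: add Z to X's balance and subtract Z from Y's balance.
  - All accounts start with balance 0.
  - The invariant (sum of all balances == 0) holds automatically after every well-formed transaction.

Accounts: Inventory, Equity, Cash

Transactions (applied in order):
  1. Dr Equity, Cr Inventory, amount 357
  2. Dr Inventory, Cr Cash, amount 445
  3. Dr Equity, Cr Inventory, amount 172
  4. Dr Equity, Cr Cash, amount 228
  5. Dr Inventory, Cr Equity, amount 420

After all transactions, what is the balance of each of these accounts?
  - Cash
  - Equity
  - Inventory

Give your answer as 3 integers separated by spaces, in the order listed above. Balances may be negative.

After txn 1 (Dr Equity, Cr Inventory, amount 357): Equity=357 Inventory=-357
After txn 2 (Dr Inventory, Cr Cash, amount 445): Cash=-445 Equity=357 Inventory=88
After txn 3 (Dr Equity, Cr Inventory, amount 172): Cash=-445 Equity=529 Inventory=-84
After txn 4 (Dr Equity, Cr Cash, amount 228): Cash=-673 Equity=757 Inventory=-84
After txn 5 (Dr Inventory, Cr Equity, amount 420): Cash=-673 Equity=337 Inventory=336

Answer: -673 337 336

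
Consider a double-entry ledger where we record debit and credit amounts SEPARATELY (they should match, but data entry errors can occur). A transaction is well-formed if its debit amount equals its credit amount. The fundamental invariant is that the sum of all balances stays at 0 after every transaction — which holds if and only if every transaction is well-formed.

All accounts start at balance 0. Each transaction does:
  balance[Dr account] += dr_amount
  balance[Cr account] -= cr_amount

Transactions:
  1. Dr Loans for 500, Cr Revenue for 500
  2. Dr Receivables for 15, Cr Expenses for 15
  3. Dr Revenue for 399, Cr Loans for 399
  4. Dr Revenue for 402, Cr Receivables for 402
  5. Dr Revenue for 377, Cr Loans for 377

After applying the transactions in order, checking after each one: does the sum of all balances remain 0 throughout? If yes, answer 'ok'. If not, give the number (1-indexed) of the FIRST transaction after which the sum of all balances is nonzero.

Answer: ok

Derivation:
After txn 1: dr=500 cr=500 sum_balances=0
After txn 2: dr=15 cr=15 sum_balances=0
After txn 3: dr=399 cr=399 sum_balances=0
After txn 4: dr=402 cr=402 sum_balances=0
After txn 5: dr=377 cr=377 sum_balances=0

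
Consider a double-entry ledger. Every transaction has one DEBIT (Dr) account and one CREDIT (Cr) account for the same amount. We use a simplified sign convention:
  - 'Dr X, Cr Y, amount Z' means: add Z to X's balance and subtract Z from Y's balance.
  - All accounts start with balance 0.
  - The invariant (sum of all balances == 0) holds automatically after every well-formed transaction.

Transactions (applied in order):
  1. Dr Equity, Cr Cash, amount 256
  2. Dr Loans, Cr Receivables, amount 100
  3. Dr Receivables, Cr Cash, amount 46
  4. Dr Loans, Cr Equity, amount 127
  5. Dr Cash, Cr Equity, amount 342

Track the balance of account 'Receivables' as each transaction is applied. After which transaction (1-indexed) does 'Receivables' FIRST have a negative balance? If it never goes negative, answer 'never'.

After txn 1: Receivables=0
After txn 2: Receivables=-100

Answer: 2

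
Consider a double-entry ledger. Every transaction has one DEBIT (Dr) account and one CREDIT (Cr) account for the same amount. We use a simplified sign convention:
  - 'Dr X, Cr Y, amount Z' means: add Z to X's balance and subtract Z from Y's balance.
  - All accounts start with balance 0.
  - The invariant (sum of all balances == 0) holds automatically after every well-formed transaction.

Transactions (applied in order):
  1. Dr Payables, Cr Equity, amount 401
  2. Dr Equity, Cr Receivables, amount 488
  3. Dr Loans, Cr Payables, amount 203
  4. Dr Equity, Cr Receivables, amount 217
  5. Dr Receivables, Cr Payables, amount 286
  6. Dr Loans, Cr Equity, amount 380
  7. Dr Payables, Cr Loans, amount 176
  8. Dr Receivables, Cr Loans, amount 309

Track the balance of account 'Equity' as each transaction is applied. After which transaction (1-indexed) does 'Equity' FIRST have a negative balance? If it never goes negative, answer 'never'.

Answer: 1

Derivation:
After txn 1: Equity=-401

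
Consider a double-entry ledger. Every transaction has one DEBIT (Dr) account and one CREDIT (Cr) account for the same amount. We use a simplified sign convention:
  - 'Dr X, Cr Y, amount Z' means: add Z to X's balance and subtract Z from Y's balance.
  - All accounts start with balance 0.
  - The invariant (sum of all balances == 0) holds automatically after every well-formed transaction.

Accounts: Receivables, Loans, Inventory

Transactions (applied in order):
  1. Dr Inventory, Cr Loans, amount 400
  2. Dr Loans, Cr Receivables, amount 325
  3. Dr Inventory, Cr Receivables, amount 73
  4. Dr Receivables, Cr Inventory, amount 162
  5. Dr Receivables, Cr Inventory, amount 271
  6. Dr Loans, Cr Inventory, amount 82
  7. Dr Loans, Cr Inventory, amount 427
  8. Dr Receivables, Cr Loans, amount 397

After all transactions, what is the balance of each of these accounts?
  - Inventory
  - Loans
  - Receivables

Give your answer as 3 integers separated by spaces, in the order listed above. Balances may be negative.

Answer: -469 37 432

Derivation:
After txn 1 (Dr Inventory, Cr Loans, amount 400): Inventory=400 Loans=-400
After txn 2 (Dr Loans, Cr Receivables, amount 325): Inventory=400 Loans=-75 Receivables=-325
After txn 3 (Dr Inventory, Cr Receivables, amount 73): Inventory=473 Loans=-75 Receivables=-398
After txn 4 (Dr Receivables, Cr Inventory, amount 162): Inventory=311 Loans=-75 Receivables=-236
After txn 5 (Dr Receivables, Cr Inventory, amount 271): Inventory=40 Loans=-75 Receivables=35
After txn 6 (Dr Loans, Cr Inventory, amount 82): Inventory=-42 Loans=7 Receivables=35
After txn 7 (Dr Loans, Cr Inventory, amount 427): Inventory=-469 Loans=434 Receivables=35
After txn 8 (Dr Receivables, Cr Loans, amount 397): Inventory=-469 Loans=37 Receivables=432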